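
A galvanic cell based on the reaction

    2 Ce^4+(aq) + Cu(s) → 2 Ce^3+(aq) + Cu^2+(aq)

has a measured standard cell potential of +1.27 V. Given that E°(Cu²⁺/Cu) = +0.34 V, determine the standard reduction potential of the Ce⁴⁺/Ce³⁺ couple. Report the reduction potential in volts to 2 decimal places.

+1.61 V

In the reaction as written the Ce⁴⁺/Ce³⁺ couple is reduced (cathode) and Cu²⁺/Cu is oxidized (anode), so E°cell = E°(Ce⁴⁺/Ce³⁺) − E°(Cu²⁺/Cu).
E°(Ce⁴⁺/Ce³⁺) = E°cell + E°(anode) = +1.27 + (+0.34) = +1.61 V.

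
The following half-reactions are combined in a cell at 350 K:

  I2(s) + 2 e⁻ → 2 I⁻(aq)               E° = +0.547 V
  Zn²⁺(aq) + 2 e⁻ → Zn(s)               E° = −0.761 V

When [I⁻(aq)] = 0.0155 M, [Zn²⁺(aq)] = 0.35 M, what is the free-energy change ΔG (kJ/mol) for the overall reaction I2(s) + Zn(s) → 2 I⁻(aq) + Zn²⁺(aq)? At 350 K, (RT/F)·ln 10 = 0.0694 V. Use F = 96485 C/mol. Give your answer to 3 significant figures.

E°cell = +0.547 − (−0.761) = +1.308 V; the balanced reaction transfers n = 2 electrons.
Here Q = [I⁻(aq)]^2·[Zn²⁺(aq)] = 8.41×10^−5 (log Q = −4.075), giving E = +1.308 − (0.0694/2)·(−4.075) = +1.4494 V.
ΔG = −nFE = −(2)(96485)(+1.4494) J/mol = −280 kJ/mol.

−280 kJ/mol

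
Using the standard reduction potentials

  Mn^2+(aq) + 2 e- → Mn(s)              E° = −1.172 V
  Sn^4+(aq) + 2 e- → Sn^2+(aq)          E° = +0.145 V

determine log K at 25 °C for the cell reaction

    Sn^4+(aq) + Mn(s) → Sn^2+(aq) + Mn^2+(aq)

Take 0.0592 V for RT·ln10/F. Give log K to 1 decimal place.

The Sn⁴⁺/Sn²⁺ couple is reduced (cathode); E°cell = +0.145 − (−1.172) = +1.317 V with n = 2.
At equilibrium E = 0, so log K = nE°cell / 0.0592 = (2)(+1.317) / 0.0592 = 44.5.

log K = 44.5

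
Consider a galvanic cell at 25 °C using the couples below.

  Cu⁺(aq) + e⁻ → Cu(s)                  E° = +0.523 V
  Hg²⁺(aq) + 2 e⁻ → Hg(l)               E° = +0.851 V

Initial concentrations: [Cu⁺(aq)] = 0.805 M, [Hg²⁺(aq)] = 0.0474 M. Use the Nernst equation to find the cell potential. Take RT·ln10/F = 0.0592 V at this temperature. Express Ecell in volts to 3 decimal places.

+0.294 V

Hg²⁺/Hg is reduced (cathode, E° = +0.851 V) and Cu⁺/Cu is oxidized (anode).
E°cell = E°cat − E°an = +0.851 − (+0.523) = +0.328 V; n = 2.
For the overall reaction Hg²⁺(aq) + 2 Cu(s) → Hg(l) + 2 Cu⁺(aq), Q = [Cu⁺(aq)]^2 / [Hg²⁺(aq)] = 13.7, giving log Q = 1.136.
By the Nernst equation, E = +0.328 − (0.0592/2)·(1.136) = +0.294 V.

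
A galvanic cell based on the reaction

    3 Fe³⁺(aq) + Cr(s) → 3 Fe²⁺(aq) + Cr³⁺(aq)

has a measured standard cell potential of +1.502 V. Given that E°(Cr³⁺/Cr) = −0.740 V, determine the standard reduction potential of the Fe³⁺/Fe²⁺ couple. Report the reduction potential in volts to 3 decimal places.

+0.762 V

In the reaction as written the Fe³⁺/Fe²⁺ couple is reduced (cathode) and Cr³⁺/Cr is oxidized (anode), so E°cell = E°(Fe³⁺/Fe²⁺) − E°(Cr³⁺/Cr).
E°(Fe³⁺/Fe²⁺) = E°cell + E°(anode) = +1.502 + (−0.740) = +0.762 V.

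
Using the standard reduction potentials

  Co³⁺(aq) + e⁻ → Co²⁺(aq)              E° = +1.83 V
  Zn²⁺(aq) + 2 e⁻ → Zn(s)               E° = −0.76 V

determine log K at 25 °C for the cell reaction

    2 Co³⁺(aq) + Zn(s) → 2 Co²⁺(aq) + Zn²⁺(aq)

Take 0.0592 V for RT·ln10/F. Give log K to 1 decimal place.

log K = 87.5

The Co³⁺/Co²⁺ couple is reduced (cathode); E°cell = +1.83 − (−0.76) = +2.59 V with n = 2.
At equilibrium E = 0, so log K = nE°cell / 0.0592 = (2)(+2.59) / 0.0592 = 87.5.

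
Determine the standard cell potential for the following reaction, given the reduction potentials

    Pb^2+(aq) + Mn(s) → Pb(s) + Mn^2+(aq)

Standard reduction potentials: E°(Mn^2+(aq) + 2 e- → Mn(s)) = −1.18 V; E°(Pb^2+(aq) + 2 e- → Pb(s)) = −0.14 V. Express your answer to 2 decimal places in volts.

Pb^2+(aq) gains electrons, so the Pb²⁺/Pb couple is the cathode; the Mn²⁺/Mn couple is the anode.
E°cell = E°(cathode) − E°(anode) = −0.14 − (−1.18) = +1.04 V.

+1.04 V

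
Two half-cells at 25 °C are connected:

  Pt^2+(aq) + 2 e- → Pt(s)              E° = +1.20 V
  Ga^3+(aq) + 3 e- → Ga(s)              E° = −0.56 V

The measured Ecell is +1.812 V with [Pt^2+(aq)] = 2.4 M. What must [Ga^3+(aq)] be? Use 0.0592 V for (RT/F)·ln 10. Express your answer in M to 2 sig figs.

0.0086 M

Pt²⁺/Pt is the cathode (higher E°); E°cell = +1.20 − (−0.56) = +1.76 V with n = 6.
From the Nernst equation, log Q = n(E° − E)/0.0592 = 6·(+1.76 − (+1.812))/0.0592 = −5.270.
Balancing electrons gives 3 Pt^2+(aq) + 2 Ga(s) → 3 Pt(s) + 2 Ga^3+(aq); thus Q = [Ga^3+(aq)]^2 / [Pt^2+(aq)]^3.
Solving for the unknown gives log [Ga^3+(aq)] = −2.065, so [Ga^3+(aq)] ≈ 0.0086 M.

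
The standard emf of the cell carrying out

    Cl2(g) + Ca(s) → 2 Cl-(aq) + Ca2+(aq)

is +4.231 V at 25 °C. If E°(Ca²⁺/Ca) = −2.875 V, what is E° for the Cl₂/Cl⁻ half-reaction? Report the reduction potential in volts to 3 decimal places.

In the reaction as written the Cl₂/Cl⁻ couple is reduced (cathode) and Ca²⁺/Ca is oxidized (anode), so E°cell = E°(Cl₂/Cl⁻) − E°(Ca²⁺/Ca).
E°(Cl₂/Cl⁻) = E°cell + E°(anode) = +4.231 + (−2.875) = +1.356 V.

+1.356 V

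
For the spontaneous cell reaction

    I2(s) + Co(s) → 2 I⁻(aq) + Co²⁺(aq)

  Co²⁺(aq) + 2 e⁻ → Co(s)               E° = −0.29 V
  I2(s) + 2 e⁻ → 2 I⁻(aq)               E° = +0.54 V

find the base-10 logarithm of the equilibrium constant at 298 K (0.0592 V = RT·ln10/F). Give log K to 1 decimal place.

log K = 28.0

The I₂/I⁻ couple is reduced (cathode); E°cell = +0.54 − (−0.29) = +0.83 V with n = 2.
At equilibrium E = 0, so log K = nE°cell / 0.0592 = (2)(+0.83) / 0.0592 = 28.0.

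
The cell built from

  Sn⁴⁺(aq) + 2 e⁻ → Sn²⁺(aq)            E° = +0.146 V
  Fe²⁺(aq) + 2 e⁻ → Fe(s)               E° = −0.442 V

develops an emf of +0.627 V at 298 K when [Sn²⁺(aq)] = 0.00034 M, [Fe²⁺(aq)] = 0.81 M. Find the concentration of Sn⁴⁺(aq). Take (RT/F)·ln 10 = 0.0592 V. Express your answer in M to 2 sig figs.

0.0057 M

The Sn⁴⁺/Sn²⁺ couple has the larger reduction potential, so it is the cathode: E°cell = +0.146 − (−0.442) = +0.588 V and n = 2.
From the Nernst equation, log Q = n(E° − E)/0.0592 = 2·(+0.588 − (+0.627))/0.0592 = −1.318.
Balancing electrons gives Sn⁴⁺(aq) + Fe(s) → Sn²⁺(aq) + Fe²⁺(aq); thus Q = ([Sn²⁺(aq)]·[Fe²⁺(aq)]) / [Sn⁴⁺(aq)].
Solving for the unknown gives log [Sn⁴⁺(aq)] = −2.242, so [Sn⁴⁺(aq)] ≈ 0.0057 M.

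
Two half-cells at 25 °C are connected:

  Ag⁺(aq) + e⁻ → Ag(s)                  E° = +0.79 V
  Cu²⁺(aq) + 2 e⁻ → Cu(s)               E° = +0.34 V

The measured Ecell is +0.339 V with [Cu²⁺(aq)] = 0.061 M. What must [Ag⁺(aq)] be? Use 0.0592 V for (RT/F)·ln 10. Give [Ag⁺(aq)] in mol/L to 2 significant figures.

Ag⁺/Ag is the cathode (higher E°); E°cell = +0.79 − (+0.34) = +0.45 V with n = 2.
Rearranging E = E° − (0.0592/n)·log Q gives log Q = 2(+0.45 − (+0.339))/0.0592 = 3.750.
For 2 Ag⁺(aq) + Cu(s) → 2 Ag(s) + Cu²⁺(aq), the reaction quotient is Q = [Cu²⁺(aq)] / [Ag⁺(aq)]^2.
Solving for the unknown gives log [Ag⁺(aq)] = −2.482, so [Ag⁺(aq)] ≈ 0.0033 M.

0.0033 M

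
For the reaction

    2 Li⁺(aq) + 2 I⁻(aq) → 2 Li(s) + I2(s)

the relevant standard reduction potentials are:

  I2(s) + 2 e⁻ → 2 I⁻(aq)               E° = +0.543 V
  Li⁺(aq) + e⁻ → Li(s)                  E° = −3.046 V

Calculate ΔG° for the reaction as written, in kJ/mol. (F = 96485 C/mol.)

In the reaction as written Li⁺(aq) is reduced, so the Li⁺/Li couple is the cathode and I₂/I⁻ is the anode.
E°cell = −3.046 − (+0.543) = −3.589 V; balancing electrons gives n = 2.
ΔG° = −nFE°cell = −(2)(96485)(−3.589) J/mol = +693 kJ/mol.

+693 kJ/mol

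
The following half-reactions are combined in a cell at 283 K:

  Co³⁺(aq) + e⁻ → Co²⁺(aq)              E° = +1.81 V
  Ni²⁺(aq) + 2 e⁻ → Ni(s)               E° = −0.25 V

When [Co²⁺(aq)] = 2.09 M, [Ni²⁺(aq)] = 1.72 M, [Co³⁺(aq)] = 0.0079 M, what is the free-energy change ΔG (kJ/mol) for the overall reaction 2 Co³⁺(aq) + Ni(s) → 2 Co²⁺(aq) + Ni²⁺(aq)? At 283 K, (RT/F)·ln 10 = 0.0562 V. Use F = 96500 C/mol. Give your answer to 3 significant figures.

With Co³⁺/Co²⁺ reduced at the cathode, E°cell = +1.81 − (−0.25) = +2.06 V and n = 2.
Here Q = ([Co²⁺(aq)]^2·[Ni²⁺(aq)]) / [Co³⁺(aq)]^2 = 1.2×10^5 (log Q = 5.081), giving E = +2.06 − (0.0562/2)·(5.081) = +1.9172 V.
Finally ΔG = −nFE = −(2)(96500 C/mol)(+1.9172 V) = −370 kJ/mol.

−370 kJ/mol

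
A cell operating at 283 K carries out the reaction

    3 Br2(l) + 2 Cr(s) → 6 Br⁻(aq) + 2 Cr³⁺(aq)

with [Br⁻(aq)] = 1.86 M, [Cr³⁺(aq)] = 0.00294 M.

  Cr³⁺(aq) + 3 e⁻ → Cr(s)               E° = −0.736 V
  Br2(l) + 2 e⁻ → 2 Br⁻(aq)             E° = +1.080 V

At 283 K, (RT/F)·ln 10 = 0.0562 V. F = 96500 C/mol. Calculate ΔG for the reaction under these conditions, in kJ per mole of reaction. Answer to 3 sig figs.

−1070 kJ/mol

E°cell = +1.080 − (−0.736) = +1.816 V; the balanced reaction transfers n = 6 electrons.
Q = [Br⁻(aq)]^6·[Cr³⁺(aq)]^2 = 0.000358, so log Q = −3.446 and E = +1.816 − (0.0562/6)(−3.446) = +1.8483 V.
ΔG = −nFE = −(6)(96500)(+1.8483) J/mol = −1070 kJ/mol.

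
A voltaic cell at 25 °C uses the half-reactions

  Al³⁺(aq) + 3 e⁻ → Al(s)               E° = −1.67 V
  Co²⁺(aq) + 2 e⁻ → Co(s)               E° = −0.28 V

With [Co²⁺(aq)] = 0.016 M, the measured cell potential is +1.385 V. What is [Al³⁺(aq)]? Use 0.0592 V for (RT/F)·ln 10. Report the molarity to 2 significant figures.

Co²⁺/Co is the cathode (higher E°); E°cell = −0.28 − (−1.67) = +1.39 V with n = 6.
Rearranging E = E° − (0.0592/n)·log Q gives log Q = 6(+1.39 − (+1.385))/0.0592 = 0.507.
Balancing electrons gives 3 Co²⁺(aq) + 2 Al(s) → 3 Co(s) + 2 Al³⁺(aq); thus Q = [Al³⁺(aq)]^2 / [Co²⁺(aq)]^3.
Isolating [Al³⁺(aq)] in Q = 10^{0.507} yields log [Al³⁺(aq)] = −2.440, i.e. 0.0036 M.

0.0036 M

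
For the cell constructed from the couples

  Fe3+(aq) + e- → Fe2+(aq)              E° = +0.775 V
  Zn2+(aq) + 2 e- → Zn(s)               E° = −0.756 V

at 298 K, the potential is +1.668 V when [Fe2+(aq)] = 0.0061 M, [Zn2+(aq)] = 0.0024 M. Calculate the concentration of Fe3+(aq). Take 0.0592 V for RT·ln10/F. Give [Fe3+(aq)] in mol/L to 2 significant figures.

The Fe³⁺/Fe²⁺ couple has the larger reduction potential, so it is the cathode: E°cell = +0.775 − (−0.756) = +1.531 V and n = 2.
Rearranging E = E° − (0.0592/n)·log Q gives log Q = 2(+1.531 − (+1.668))/0.0592 = −4.628.
The balanced reaction is 2 Fe3+(aq) + Zn(s) → 2 Fe2+(aq) + Zn2+(aq), so Q = ([Fe2+(aq)]^2·[Zn2+(aq)]) / [Fe3+(aq)]^2.
Solving for the unknown gives log [Fe3+(aq)] = −1.211, so [Fe3+(aq)] ≈ 0.062 M.

0.062 M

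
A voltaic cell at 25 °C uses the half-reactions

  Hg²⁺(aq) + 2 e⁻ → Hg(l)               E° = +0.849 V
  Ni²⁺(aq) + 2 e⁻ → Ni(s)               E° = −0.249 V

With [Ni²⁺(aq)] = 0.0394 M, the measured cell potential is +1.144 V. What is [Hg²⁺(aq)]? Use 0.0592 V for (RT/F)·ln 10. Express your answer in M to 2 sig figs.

1.4 M

Hg²⁺/Hg is the cathode (higher E°); E°cell = +0.849 − (−0.249) = +1.098 V with n = 2.
Since E = E° − (0.0592/n)·log Q, log Q = n(E° − E)/0.0592 = −1.554.
The balanced reaction is Hg²⁺(aq) + Ni(s) → Hg(l) + Ni²⁺(aq), so Q = [Ni²⁺(aq)] / [Hg²⁺(aq)].
Substituting the known concentrations and solving, log [Hg²⁺(aq)] = 0.149 and [Hg²⁺(aq)] = 1.4 M.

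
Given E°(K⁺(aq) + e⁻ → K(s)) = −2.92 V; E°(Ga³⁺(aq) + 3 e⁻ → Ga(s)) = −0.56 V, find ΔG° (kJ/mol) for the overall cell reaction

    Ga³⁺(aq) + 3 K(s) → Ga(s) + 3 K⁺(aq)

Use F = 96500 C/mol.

−683 kJ/mol

In the reaction as written Ga³⁺(aq) is reduced, so the Ga³⁺/Ga couple is the cathode and K⁺/K is the anode.
E°cell = −0.56 − (−2.92) = +2.36 V; balancing electrons gives n = 3.
ΔG° = −nFE°cell = −(3)(96500)(+2.36) J/mol = −683 kJ/mol.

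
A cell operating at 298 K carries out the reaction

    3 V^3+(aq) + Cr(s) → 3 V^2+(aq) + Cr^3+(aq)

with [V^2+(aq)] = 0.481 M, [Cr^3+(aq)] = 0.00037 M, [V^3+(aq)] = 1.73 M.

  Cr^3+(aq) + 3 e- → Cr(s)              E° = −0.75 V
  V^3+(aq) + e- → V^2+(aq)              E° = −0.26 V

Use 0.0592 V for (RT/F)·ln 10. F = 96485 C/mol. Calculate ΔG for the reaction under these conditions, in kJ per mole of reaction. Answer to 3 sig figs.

−171 kJ/mol

The standard cell potential is −0.26 − (−0.75) = +0.49 V, with n = 3 electrons in the balanced equation.
Here Q = ([V^2+(aq)]^3·[Cr^3+(aq)]) / [V^3+(aq)]^3 = 7.95×10^−6 (log Q = −5.100), giving E = +0.49 − (0.0592/3)·(−5.100) = +0.5906 V.
Finally ΔG = −nFE = −(3)(96485 C/mol)(+0.5906 V) = −171 kJ/mol.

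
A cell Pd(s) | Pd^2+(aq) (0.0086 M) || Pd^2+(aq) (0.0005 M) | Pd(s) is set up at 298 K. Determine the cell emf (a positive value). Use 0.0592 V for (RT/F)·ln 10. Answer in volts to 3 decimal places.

For a concentration cell E°cell = 0, since both electrodes use the same couple.
The compartment with the higher Pd^2+(aq) concentration (0.0086 M) acts as the cathode; ions are reduced there and produced at the dilute (0.0005 M) anode.
With n = 2, Ecell = −(0.0592/2)·log([dilute]/[conc]) = −(0.0592/2)·log(0.0005/0.0086) = +0.037 V.

0.037 V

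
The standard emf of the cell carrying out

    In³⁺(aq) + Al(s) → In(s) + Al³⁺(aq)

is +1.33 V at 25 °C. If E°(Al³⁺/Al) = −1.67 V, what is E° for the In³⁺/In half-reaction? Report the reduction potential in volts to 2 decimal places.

In the reaction as written the In³⁺/In couple is reduced (cathode) and Al³⁺/Al is oxidized (anode), so E°cell = E°(In³⁺/In) − E°(Al³⁺/Al).
E°(In³⁺/In) = E°cell + E°(anode) = +1.33 + (−1.67) = −0.34 V.

−0.34 V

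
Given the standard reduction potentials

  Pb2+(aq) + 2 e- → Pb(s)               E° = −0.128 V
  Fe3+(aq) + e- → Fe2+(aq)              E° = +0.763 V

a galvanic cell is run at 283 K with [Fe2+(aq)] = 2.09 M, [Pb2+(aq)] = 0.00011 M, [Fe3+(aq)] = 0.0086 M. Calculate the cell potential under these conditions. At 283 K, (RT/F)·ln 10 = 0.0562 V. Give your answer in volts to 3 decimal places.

Since E°(Fe³⁺/Fe²⁺) > E°(Pb²⁺/Pb), Fe³⁺/Fe²⁺ serves as the cathode.
The standard potential is +0.763 − (−0.128) = +0.891 V and the balanced reaction transfers n = 2 electrons.
Balancing gives 2 Fe3+(aq) + Pb(s) → 2 Fe2+(aq) + Pb2+(aq); hence Q = ([Fe2+(aq)]^2·[Pb2+(aq)]) / [Fe3+(aq)]^2 = 6.5 (log Q = 0.813).
By the Nernst equation, E = +0.891 − (0.0562/2)·(0.813) = +0.868 V.

+0.868 V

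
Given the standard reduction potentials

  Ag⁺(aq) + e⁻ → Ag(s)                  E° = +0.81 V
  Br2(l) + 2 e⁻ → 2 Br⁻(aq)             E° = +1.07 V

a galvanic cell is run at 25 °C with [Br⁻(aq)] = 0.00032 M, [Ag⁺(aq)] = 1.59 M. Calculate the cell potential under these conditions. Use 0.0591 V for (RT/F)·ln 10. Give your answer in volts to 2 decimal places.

+0.45 V

Br₂/Br⁻ is reduced (cathode, E° = +1.07 V) and Ag⁺/Ag is oxidized (anode).
E°cell = E°cat − E°an = +1.07 − (+0.81) = +0.26 V; n = 2.
Balancing gives Br2(l) + 2 Ag(s) → 2 Br⁻(aq) + 2 Ag⁺(aq); hence Q = [Br⁻(aq)]^2·[Ag⁺(aq)]^2 = 2.59×10^−7 (log Q = −6.587).
Applying E = E° − (RT ln10/nF)·log Q gives +0.26 − (0.0591/2)(−6.587) = +0.45 V.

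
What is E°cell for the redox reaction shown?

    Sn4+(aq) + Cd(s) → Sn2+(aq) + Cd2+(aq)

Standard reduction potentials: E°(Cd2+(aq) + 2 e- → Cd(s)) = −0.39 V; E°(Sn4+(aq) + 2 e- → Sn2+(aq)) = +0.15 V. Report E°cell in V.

+0.54 V

In the reaction as written, Sn4+(aq) is reduced (cathode) and Cd2+(aq) is produced by oxidation at the anode.
E°cell = E°(cathode) − E°(anode) = +0.15 − (−0.39) = +0.54 V.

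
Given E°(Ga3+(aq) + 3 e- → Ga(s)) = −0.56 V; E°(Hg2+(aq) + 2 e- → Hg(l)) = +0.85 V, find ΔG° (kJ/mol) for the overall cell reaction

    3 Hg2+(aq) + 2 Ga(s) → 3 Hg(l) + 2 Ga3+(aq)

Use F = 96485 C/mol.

−816 kJ/mol

In the reaction as written Hg2+(aq) is reduced, so the Hg²⁺/Hg couple is the cathode and Ga³⁺/Ga is the anode.
E°cell = +0.85 − (−0.56) = +1.41 V; balancing electrons gives n = 6.
ΔG° = −nFE°cell = −(6)(96485)(+1.41) J/mol = −816 kJ/mol.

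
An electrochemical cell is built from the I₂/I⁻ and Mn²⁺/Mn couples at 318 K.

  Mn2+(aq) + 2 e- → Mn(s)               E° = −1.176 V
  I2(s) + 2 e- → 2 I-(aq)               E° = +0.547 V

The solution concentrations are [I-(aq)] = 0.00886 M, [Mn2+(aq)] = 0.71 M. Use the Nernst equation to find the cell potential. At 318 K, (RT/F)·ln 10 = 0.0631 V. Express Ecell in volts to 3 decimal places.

I₂/I⁻ is reduced (cathode, E° = +0.547 V) and Mn²⁺/Mn is oxidized (anode).
E°cell = +0.547 − (−1.176) = +1.723 V, with n = 2 electrons transferred.
Balancing gives I2(s) + Mn(s) → 2 I-(aq) + Mn2+(aq); hence Q = [I-(aq)]^2·[Mn2+(aq)] = 5.57×10^−5 (log Q = −4.254).
By the Nernst equation, E = +1.723 − (0.0631/2)·(−4.254) = +1.857 V.

+1.857 V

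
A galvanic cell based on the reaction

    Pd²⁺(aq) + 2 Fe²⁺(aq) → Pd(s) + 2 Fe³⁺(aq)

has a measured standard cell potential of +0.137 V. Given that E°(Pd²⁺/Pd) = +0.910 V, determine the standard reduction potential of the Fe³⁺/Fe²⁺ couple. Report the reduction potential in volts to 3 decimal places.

In the reaction as written the Pd²⁺/Pd couple is reduced (cathode) and Fe³⁺/Fe²⁺ is oxidized (anode), so E°cell = E°(Pd²⁺/Pd) − E°(Fe³⁺/Fe²⁺).
E°(Fe³⁺/Fe²⁺) = E°(cathode) − E°cell = +0.910 − (+0.137) = +0.773 V.

+0.773 V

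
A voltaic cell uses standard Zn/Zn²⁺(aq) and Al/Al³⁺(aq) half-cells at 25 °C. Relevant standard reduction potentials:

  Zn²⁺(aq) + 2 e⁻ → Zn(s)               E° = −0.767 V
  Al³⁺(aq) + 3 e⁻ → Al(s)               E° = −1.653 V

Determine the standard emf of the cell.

+0.886 V

The Zn²⁺/Zn couple has the higher E°, so Zn ion is reduced (cathode) and Al is oxidized (anode).
E°cell = E°(cathode) − E°(anode) = −0.767 − (−1.653) = +0.886 V.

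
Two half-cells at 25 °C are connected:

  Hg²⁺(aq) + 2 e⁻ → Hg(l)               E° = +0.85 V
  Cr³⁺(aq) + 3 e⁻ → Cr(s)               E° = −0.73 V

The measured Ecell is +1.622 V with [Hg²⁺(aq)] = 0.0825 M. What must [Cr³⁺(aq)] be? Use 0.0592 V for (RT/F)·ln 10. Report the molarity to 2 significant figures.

With Hg²⁺/Hg at the cathode and Cr³⁺/Cr at the anode, E°cell = +0.85 − (−0.73) = +1.58 V (n = 6).
Since E = E° − (0.0592/n)·log Q, log Q = n(E° − E)/0.0592 = −4.257.
For 3 Hg²⁺(aq) + 2 Cr(s) → 3 Hg(l) + 2 Cr³⁺(aq), the reaction quotient is Q = [Cr³⁺(aq)]^2 / [Hg²⁺(aq)]^3.
Solving for the unknown gives log [Cr³⁺(aq)] = −3.754, so [Cr³⁺(aq)] ≈ 0.00018 M.

0.00018 M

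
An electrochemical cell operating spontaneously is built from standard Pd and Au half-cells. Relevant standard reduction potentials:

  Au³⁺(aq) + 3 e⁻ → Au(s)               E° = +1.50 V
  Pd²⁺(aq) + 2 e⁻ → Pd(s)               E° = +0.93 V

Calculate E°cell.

+0.57 V

Of the two couples in this cell, the one with the more positive reduction potential is reduced at the cathode: here that is Au³⁺/Au (+1.50 V); Pd²⁺/Pd (+0.93 V) is the anode.
E°cell = E°(cathode) − E°(anode) = +1.50 − (+0.93) = +0.57 V.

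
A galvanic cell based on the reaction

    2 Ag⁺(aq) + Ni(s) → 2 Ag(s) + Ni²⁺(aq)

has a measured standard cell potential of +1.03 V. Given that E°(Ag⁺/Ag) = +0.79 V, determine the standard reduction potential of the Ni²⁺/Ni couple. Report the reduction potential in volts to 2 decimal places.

In the reaction as written the Ag⁺/Ag couple is reduced (cathode) and Ni²⁺/Ni is oxidized (anode), so E°cell = E°(Ag⁺/Ag) − E°(Ni²⁺/Ni).
E°(Ni²⁺/Ni) = E°(cathode) − E°cell = +0.79 − (+1.03) = −0.24 V.

−0.24 V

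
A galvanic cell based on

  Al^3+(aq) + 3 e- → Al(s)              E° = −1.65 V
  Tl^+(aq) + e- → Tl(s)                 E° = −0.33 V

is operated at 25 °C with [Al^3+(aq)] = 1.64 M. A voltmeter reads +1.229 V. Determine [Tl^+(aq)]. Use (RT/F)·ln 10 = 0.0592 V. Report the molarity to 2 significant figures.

0.034 M

Tl⁺/Tl is the cathode (higher E°); E°cell = −0.33 − (−1.65) = +1.32 V with n = 3.
From the Nernst equation, log Q = n(E° − E)/0.0592 = 3·(+1.32 − (+1.229))/0.0592 = 4.611.
For 3 Tl^+(aq) + Al(s) → 3 Tl(s) + Al^3+(aq), the reaction quotient is Q = [Al^3+(aq)] / [Tl^+(aq)]^3.
Solving for the unknown gives log [Tl^+(aq)] = −1.465, so [Tl^+(aq)] ≈ 0.034 M.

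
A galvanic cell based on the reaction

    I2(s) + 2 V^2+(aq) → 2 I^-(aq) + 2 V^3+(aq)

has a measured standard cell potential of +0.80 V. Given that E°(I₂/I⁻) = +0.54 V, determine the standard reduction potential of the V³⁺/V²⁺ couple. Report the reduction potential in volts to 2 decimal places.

In the reaction as written the I₂/I⁻ couple is reduced (cathode) and V³⁺/V²⁺ is oxidized (anode), so E°cell = E°(I₂/I⁻) − E°(V³⁺/V²⁺).
E°(V³⁺/V²⁺) = E°(cathode) − E°cell = +0.54 − (+0.80) = −0.26 V.

−0.26 V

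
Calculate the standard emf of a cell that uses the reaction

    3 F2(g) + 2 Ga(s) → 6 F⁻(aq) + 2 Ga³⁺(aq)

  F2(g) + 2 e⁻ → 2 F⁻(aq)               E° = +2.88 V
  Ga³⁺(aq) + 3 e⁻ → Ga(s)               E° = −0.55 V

F2(g) gains electrons, so the F₂/F⁻ couple is the cathode; the Ga³⁺/Ga couple is the anode.
E°cell = E°(cathode) − E°(anode) = +2.88 − (−0.55) = +3.43 V.
The positive value indicates the reaction is spontaneous as written.

+3.43 V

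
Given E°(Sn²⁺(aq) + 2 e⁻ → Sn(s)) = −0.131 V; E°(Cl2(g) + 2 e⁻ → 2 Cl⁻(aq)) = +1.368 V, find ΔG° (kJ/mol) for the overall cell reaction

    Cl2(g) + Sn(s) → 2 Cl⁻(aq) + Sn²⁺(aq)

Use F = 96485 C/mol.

In the reaction as written Cl2(g) is reduced, so the Cl₂/Cl⁻ couple is the cathode and Sn²⁺/Sn is the anode.
E°cell = +1.368 − (−0.131) = +1.499 V; balancing electrons gives n = 2.
ΔG° = −nFE°cell = −(2)(96485)(+1.499) J/mol = −289 kJ/mol.

−289 kJ/mol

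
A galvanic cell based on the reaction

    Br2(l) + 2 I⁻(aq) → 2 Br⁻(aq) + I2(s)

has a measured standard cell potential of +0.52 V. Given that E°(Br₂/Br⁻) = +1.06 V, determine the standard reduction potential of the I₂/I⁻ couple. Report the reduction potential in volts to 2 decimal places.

+0.54 V

In the reaction as written the Br₂/Br⁻ couple is reduced (cathode) and I₂/I⁻ is oxidized (anode), so E°cell = E°(Br₂/Br⁻) − E°(I₂/I⁻).
E°(I₂/I⁻) = E°(cathode) − E°cell = +1.06 − (+0.52) = +0.54 V.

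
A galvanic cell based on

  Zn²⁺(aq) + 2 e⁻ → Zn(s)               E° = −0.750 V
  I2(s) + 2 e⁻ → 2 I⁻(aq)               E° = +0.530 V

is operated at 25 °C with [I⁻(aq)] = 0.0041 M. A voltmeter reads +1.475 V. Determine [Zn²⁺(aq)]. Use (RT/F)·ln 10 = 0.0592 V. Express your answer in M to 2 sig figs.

0.015 M

With I₂/I⁻ at the cathode and Zn²⁺/Zn at the anode, E°cell = +0.530 − (−0.750) = +1.280 V (n = 2).
Since E = E° − (0.0592/n)·log Q, log Q = n(E° − E)/0.0592 = −6.588.
For I2(s) + Zn(s) → 2 I⁻(aq) + Zn²⁺(aq), the reaction quotient is Q = [I⁻(aq)]^2·[Zn²⁺(aq)].
Isolating [Zn²⁺(aq)] in Q = 10^{−6.588} yields log [Zn²⁺(aq)] = −1.814, i.e. 0.015 M.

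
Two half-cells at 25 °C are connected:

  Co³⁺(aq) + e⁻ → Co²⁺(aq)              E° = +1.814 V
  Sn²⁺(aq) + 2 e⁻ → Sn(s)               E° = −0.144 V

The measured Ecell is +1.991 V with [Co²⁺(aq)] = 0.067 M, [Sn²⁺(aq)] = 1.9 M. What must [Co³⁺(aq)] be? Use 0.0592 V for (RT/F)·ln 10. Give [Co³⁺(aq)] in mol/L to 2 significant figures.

With Co³⁺/Co²⁺ at the cathode and Sn²⁺/Sn at the anode, E°cell = +1.814 − (−0.144) = +1.958 V (n = 2).
Rearranging E = E° − (0.0592/n)·log Q gives log Q = 2(+1.958 − (+1.991))/0.0592 = −1.115.
Balancing electrons gives 2 Co³⁺(aq) + Sn(s) → 2 Co²⁺(aq) + Sn²⁺(aq); thus Q = ([Co²⁺(aq)]^2·[Sn²⁺(aq)]) / [Co³⁺(aq)]^2.
Isolating [Co³⁺(aq)] in Q = 10^{−1.115} yields log [Co³⁺(aq)] = −0.477, i.e. 0.33 M.

0.33 M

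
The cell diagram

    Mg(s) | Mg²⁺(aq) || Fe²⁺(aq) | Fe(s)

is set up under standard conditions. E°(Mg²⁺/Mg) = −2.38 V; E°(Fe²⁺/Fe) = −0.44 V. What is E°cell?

+1.94 V

By convention the left-hand electrode in cell notation is the anode (oxidation) and the right-hand electrode is the cathode (reduction).
E°cell = E°(right) − E°(left) = −0.44 − (−2.38) = +1.94 V.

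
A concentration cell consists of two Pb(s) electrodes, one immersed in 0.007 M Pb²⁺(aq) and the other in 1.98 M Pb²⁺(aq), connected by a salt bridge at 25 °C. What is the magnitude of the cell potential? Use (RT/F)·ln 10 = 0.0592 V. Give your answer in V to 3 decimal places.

0.073 V

For a concentration cell E°cell = 0, since both electrodes use the same couple.
The compartment with the higher Pb²⁺(aq) concentration (1.98 M) acts as the cathode; ions are reduced there and produced at the dilute (0.007 M) anode.
With n = 2, Ecell = −(0.0592/2)·log([dilute]/[conc]) = −(0.0592/2)·log(0.007/1.98) = +0.073 V.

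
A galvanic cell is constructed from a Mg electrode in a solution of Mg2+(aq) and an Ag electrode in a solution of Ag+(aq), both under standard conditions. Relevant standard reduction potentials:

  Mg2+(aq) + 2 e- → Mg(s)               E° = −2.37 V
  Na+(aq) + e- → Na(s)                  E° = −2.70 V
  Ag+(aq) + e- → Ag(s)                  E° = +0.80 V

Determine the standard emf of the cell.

The Ag⁺/Ag couple has the higher E°, so Ag ion is reduced (cathode) and Mg is oxidized (anode).
E°cell = E°(cathode) − E°(anode) = +0.80 − (−2.37) = +3.17 V.

+3.17 V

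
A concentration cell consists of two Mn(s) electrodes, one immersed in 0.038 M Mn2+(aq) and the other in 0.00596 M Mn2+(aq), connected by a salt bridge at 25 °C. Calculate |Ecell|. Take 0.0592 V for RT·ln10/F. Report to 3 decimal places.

0.024 V

For a concentration cell E°cell = 0, since both electrodes use the same couple.
The compartment with the higher Mn2+(aq) concentration (0.038 M) acts as the cathode; ions are reduced there and produced at the dilute (0.00596 M) anode.
With n = 2, Ecell = −(0.0592/2)·log([dilute]/[conc]) = −(0.0592/2)·log(0.00596/0.038) = +0.024 V.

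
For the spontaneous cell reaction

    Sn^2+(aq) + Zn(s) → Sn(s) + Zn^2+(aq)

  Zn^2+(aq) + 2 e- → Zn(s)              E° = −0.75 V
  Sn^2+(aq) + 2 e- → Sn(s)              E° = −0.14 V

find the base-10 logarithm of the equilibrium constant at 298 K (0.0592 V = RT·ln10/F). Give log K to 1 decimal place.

log K = 20.6

The Sn²⁺/Sn couple is reduced (cathode); E°cell = −0.14 − (−0.75) = +0.61 V with n = 2.
At equilibrium E = 0, so log K = nE°cell / 0.0592 = (2)(+0.61) / 0.0592 = 20.6.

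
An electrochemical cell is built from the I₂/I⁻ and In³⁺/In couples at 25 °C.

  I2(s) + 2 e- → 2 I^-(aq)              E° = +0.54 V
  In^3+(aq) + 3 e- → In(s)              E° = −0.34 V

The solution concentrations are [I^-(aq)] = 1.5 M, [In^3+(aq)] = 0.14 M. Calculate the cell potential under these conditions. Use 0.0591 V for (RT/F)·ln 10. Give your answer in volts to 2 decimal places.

+0.89 V

I₂/I⁻ is reduced (cathode, E° = +0.54 V) and In³⁺/In is oxidized (anode).
E°cell = E°cat − E°an = +0.54 − (−0.34) = +0.88 V; n = 6.
Balancing gives 3 I2(s) + 2 In(s) → 6 I^-(aq) + 2 In^3+(aq); hence Q = [I^-(aq)]^6·[In^3+(aq)]^2 = 0.223 (log Q = −0.651).
Applying E = E° − (RT ln10/nF)·log Q gives +0.88 − (0.0591/6)(−0.651) = +0.89 V.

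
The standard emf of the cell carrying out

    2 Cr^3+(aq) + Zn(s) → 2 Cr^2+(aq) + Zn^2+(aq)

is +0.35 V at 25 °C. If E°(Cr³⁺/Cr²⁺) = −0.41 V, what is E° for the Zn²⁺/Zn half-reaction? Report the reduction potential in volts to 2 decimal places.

−0.76 V

In the reaction as written the Cr³⁺/Cr²⁺ couple is reduced (cathode) and Zn²⁺/Zn is oxidized (anode), so E°cell = E°(Cr³⁺/Cr²⁺) − E°(Zn²⁺/Zn).
E°(Zn²⁺/Zn) = E°(cathode) − E°cell = −0.41 − (+0.35) = −0.76 V.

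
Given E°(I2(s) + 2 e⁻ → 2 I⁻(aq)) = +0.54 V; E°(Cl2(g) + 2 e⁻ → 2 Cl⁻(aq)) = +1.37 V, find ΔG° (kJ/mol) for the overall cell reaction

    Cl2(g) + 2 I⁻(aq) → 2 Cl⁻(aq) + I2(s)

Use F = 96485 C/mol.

−160 kJ/mol

In the reaction as written Cl2(g) is reduced, so the Cl₂/Cl⁻ couple is the cathode and I₂/I⁻ is the anode.
E°cell = +1.37 − (+0.54) = +0.83 V; balancing electrons gives n = 2.
ΔG° = −nFE°cell = −(2)(96485)(+0.83) J/mol = −160 kJ/mol.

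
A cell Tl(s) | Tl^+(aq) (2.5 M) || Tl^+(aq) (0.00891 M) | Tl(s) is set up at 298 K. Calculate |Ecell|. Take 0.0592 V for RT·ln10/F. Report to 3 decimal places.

For a concentration cell E°cell = 0, since both electrodes use the same couple.
The compartment with the higher Tl^+(aq) concentration (2.5 M) acts as the cathode; ions are reduced there and produced at the dilute (0.00891 M) anode.
With n = 1, Ecell = −(0.0592/1)·log([dilute]/[conc]) = −(0.0592/1)·log(0.00891/2.5) = +0.145 V.

0.145 V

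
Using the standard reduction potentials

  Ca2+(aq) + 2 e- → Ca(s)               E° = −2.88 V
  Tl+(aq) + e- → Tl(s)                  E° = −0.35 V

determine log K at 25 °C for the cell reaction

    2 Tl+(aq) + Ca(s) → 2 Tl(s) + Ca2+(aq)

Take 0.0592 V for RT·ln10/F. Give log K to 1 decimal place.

The Tl⁺/Tl couple is reduced (cathode); E°cell = −0.35 − (−2.88) = +2.53 V with n = 2.
At equilibrium E = 0, so log K = nE°cell / 0.0592 = (2)(+2.53) / 0.0592 = 85.5.

log K = 85.5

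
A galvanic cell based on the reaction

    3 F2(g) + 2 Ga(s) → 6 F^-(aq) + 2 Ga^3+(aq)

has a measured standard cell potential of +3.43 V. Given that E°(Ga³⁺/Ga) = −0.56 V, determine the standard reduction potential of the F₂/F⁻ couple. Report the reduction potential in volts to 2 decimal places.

+2.87 V

In the reaction as written the F₂/F⁻ couple is reduced (cathode) and Ga³⁺/Ga is oxidized (anode), so E°cell = E°(F₂/F⁻) − E°(Ga³⁺/Ga).
E°(F₂/F⁻) = E°cell + E°(anode) = +3.43 + (−0.56) = +2.87 V.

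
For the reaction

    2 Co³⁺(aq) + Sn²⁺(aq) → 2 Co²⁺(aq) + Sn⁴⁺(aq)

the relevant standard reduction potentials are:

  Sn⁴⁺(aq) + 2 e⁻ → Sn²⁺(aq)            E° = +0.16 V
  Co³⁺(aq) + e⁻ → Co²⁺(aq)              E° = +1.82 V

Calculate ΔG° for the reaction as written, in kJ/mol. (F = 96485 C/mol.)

−320 kJ/mol

In the reaction as written Co³⁺(aq) is reduced, so the Co³⁺/Co²⁺ couple is the cathode and Sn⁴⁺/Sn²⁺ is the anode.
E°cell = +1.82 − (+0.16) = +1.66 V; balancing electrons gives n = 2.
ΔG° = −nFE°cell = −(2)(96485)(+1.66) J/mol = −320 kJ/mol.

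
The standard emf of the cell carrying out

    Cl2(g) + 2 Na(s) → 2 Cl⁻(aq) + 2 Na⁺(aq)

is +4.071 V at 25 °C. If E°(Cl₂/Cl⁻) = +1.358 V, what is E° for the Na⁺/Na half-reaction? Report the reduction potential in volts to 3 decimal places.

−2.713 V

In the reaction as written the Cl₂/Cl⁻ couple is reduced (cathode) and Na⁺/Na is oxidized (anode), so E°cell = E°(Cl₂/Cl⁻) − E°(Na⁺/Na).
E°(Na⁺/Na) = E°(cathode) − E°cell = +1.358 − (+4.071) = −2.713 V.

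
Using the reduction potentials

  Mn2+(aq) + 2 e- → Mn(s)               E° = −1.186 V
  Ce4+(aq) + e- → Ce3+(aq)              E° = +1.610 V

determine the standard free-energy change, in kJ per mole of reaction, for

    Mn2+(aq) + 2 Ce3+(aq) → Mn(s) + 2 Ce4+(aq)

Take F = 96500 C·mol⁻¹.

+540 kJ/mol

In the reaction as written Mn2+(aq) is reduced, so the Mn²⁺/Mn couple is the cathode and Ce⁴⁺/Ce³⁺ is the anode.
E°cell = −1.186 − (+1.610) = −2.796 V; balancing electrons gives n = 2.
ΔG° = −nFE°cell = −(2)(96500)(−2.796) J/mol = +540 kJ/mol.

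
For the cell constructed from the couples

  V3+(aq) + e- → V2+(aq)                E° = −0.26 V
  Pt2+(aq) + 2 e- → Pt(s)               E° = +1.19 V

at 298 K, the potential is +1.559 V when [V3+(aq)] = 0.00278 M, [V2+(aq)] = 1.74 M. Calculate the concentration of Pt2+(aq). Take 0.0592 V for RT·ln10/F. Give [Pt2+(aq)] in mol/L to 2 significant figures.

0.012 M

Pt²⁺/Pt is the cathode (higher E°); E°cell = +1.19 − (−0.26) = +1.45 V with n = 2.
Rearranging E = E° − (0.0592/n)·log Q gives log Q = 2(+1.45 − (+1.559))/0.0592 = −3.682.
Balancing electrons gives Pt2+(aq) + 2 V2+(aq) → Pt(s) + 2 V3+(aq); thus Q = [V3+(aq)]^2 / ([Pt2+(aq)]·[V2+(aq)]^2).
Isolating [Pt2+(aq)] in Q = 10^{−3.682} yields log [Pt2+(aq)] = −1.911, i.e. 0.012 M.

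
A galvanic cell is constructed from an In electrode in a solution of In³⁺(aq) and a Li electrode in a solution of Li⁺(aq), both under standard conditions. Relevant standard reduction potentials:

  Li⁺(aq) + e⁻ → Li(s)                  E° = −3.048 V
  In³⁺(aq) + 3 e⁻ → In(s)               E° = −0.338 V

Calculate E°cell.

+2.710 V

Of the two couples in this cell, the one with the more positive reduction potential is reduced at the cathode: here that is In³⁺/In (−0.338 V); Li⁺/Li (−3.048 V) is the anode.
E°cell = E°(cathode) − E°(anode) = −0.338 − (−3.048) = +2.710 V.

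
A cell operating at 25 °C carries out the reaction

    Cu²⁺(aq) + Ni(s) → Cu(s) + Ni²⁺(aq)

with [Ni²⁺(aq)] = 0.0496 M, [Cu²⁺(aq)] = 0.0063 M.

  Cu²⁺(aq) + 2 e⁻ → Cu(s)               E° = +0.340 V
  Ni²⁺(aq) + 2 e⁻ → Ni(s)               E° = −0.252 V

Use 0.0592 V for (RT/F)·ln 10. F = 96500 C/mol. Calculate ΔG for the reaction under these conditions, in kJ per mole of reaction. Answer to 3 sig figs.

E°cell = +0.340 − (−0.252) = +0.592 V; the balanced reaction transfers n = 2 electrons.
Here Q = [Ni²⁺(aq)] / [Cu²⁺(aq)] = 7.87 (log Q = 0.896), giving E = +0.592 − (0.0592/2)·(0.896) = +0.5655 V.
Finally ΔG = −nFE = −(2)(96500 C/mol)(+0.5655 V) = −109 kJ/mol.

−109 kJ/mol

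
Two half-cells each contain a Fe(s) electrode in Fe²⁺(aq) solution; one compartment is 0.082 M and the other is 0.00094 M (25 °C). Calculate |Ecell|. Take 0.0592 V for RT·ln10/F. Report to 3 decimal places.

0.057 V

For a concentration cell E°cell = 0, since both electrodes use the same couple.
The compartment with the higher Fe²⁺(aq) concentration (0.082 M) acts as the cathode; ions are reduced there and produced at the dilute (0.00094 M) anode.
With n = 2, Ecell = −(0.0592/2)·log([dilute]/[conc]) = −(0.0592/2)·log(0.00094/0.082) = +0.057 V.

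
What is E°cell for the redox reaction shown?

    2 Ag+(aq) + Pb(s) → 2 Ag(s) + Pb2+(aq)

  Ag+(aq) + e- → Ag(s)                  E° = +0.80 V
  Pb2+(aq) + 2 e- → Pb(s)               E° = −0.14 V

+0.94 V

Ag+(aq) gains electrons, so the Ag⁺/Ag couple is the cathode; the Pb²⁺/Pb couple is the anode.
E°cell = E°(cathode) − E°(anode) = +0.80 − (−0.14) = +0.94 V.
The positive value indicates the reaction is spontaneous as written.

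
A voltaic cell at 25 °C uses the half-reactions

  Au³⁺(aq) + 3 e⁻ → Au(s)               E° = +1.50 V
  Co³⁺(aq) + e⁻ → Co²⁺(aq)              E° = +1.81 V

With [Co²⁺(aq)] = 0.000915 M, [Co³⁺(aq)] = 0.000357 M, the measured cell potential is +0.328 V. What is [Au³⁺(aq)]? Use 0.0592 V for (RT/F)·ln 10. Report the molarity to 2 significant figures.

With Co³⁺/Co²⁺ at the cathode and Au³⁺/Au at the anode, E°cell = +1.81 − (+1.50) = +0.31 V (n = 3).
From the Nernst equation, log Q = n(E° − E)/0.0592 = 3·(+0.31 − (+0.328))/0.0592 = −0.912.
Balancing electrons gives 3 Co³⁺(aq) + Au(s) → 3 Co²⁺(aq) + Au³⁺(aq); thus Q = ([Co²⁺(aq)]^3·[Au³⁺(aq)]) / [Co³⁺(aq)]^3.
Isolating [Au³⁺(aq)] in Q = 10^{−0.912} yields log [Au³⁺(aq)] = −2.138, i.e. 0.0073 M.

0.0073 M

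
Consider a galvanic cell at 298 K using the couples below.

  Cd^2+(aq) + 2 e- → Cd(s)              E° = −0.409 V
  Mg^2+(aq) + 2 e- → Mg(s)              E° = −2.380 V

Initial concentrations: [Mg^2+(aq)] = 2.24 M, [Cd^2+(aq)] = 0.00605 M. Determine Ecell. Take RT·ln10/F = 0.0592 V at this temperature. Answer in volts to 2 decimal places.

Cd²⁺/Cd is reduced (cathode, E° = −0.409 V) and Mg²⁺/Mg is oxidized (anode).
E°cell = −0.409 − (−2.380) = +1.971 V, with n = 2 electrons transferred.
For the overall reaction Cd^2+(aq) + Mg(s) → Cd(s) + Mg^2+(aq), Q = [Mg^2+(aq)] / [Cd^2+(aq)] = 370, giving log Q = 2.568.
By the Nernst equation, E = +1.971 − (0.0592/2)·(2.568) = +1.89 V.

+1.89 V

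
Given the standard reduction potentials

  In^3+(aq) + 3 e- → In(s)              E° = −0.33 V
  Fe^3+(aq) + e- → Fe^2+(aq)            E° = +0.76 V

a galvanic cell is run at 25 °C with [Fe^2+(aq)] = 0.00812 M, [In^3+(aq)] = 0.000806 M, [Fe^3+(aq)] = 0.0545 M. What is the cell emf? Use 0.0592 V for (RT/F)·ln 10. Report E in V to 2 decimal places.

+1.20 V

Since E°(Fe³⁺/Fe²⁺) > E°(In³⁺/In), Fe³⁺/Fe²⁺ serves as the cathode.
E°cell = +0.76 − (−0.33) = +1.09 V, with n = 3 electrons transferred.
The balanced reaction is 3 Fe^3+(aq) + In(s) → 3 Fe^2+(aq) + In^3+(aq), so Q = ([Fe^2+(aq)]^3·[In^3+(aq)]) / [Fe^3+(aq)]^3 = 2.67×10^−6 and log Q = −5.574.
E = E° − (0.0592/n)·log Q = +1.09 − (0.0592/3)(−5.574) = +1.20 V.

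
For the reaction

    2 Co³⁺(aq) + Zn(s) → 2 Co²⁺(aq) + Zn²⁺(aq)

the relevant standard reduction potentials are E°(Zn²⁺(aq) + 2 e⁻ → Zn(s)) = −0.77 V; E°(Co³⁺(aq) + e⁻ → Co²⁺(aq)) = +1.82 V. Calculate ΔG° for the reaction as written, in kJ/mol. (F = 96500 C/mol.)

In the reaction as written Co³⁺(aq) is reduced, so the Co³⁺/Co²⁺ couple is the cathode and Zn²⁺/Zn is the anode.
E°cell = +1.82 − (−0.77) = +2.59 V; balancing electrons gives n = 2.
ΔG° = −nFE°cell = −(2)(96500)(+2.59) J/mol = −500 kJ/mol.

−500 kJ/mol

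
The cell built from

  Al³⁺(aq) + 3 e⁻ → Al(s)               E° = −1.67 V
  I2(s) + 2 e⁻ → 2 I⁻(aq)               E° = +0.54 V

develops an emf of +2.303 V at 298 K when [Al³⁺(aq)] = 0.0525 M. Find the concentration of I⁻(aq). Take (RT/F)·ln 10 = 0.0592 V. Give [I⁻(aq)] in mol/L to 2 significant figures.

0.072 M

With I₂/I⁻ at the cathode and Al³⁺/Al at the anode, E°cell = +0.54 − (−1.67) = +2.21 V (n = 6).
From the Nernst equation, log Q = n(E° − E)/0.0592 = 6·(+2.21 − (+2.303))/0.0592 = −9.426.
Balancing electrons gives 3 I2(s) + 2 Al(s) → 6 I⁻(aq) + 2 Al³⁺(aq); thus Q = [I⁻(aq)]^6·[Al³⁺(aq)]^2.
Substituting the known concentrations and solving, log [I⁻(aq)] = −1.144 and [I⁻(aq)] = 0.072 M.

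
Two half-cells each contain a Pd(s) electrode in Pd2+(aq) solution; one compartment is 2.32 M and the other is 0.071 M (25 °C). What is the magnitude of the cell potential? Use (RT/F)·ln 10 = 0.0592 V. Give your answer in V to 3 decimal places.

0.045 V

For a concentration cell E°cell = 0, since both electrodes use the same couple.
The compartment with the higher Pd2+(aq) concentration (2.32 M) acts as the cathode; ions are reduced there and produced at the dilute (0.071 M) anode.
With n = 2, Ecell = −(0.0592/2)·log([dilute]/[conc]) = −(0.0592/2)·log(0.071/2.32) = +0.045 V.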